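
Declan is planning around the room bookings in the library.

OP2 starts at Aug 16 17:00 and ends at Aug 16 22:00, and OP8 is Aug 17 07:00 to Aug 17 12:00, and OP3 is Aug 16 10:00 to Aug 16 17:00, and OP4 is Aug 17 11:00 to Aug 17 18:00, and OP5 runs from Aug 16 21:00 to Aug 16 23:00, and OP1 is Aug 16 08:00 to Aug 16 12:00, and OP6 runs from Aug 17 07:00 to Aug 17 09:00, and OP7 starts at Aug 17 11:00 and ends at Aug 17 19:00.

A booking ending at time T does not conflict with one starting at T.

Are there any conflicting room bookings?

Sorted by start: OP1, OP3, OP2, OP5, OP6, OP8, OP4, OP7.
OP3 starts before OP1 ends → OP1 and OP3 overlap.
That's a conflict, so the schedule is not conflict-free.

Yes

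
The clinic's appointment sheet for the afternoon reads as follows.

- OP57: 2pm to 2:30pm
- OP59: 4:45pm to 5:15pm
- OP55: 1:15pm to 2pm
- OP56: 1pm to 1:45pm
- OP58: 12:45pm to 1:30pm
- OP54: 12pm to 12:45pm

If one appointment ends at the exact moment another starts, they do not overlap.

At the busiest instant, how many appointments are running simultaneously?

3

Walk through starts and ends in time order (an end at T is processed before a start at T):
12pm start OP54 → 1
12:45pm end OP54 → 0
12:45pm start OP58 → 1
1pm start OP56 → 2
1:15pm start OP55 → 3
1:30pm end OP58 → 2
1:45pm end OP56 → 1
2pm end OP55 → 0
2pm start OP57 → 1
2:30pm end OP57 → 0
4:45pm start OP59 → 1
5:15pm end OP59 → 0
Peak is 3, at 1:15pm (OP55, OP56, OP58).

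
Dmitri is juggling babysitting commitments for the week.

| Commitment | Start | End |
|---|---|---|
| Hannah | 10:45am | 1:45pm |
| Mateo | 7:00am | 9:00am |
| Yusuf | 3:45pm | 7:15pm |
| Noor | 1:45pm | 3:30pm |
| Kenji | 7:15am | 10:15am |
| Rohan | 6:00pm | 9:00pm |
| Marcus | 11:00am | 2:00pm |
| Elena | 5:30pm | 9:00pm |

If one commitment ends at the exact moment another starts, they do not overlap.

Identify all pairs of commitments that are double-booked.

Sorted by start: Mateo, Kenji, Hannah, Marcus, Noor, Yusuf, Elena, Rohan.
Kenji starts before Mateo ends → Mateo and Kenji overlap.
Hannah starts after Mateo ends, so Mateo has no further overlaps.
Hannah starts after Kenji ends, so Kenji has no further overlaps.
Marcus starts before Hannah ends → Hannah and Marcus overlap.
Noor starts exactly when Hannah ends (back-to-back, no overlap), so Hannah has no further overlaps.
Noor starts before Marcus ends → Marcus and Noor overlap.
Yusuf starts after Marcus ends, so Marcus has no further overlaps.
Yusuf starts after Noor ends, so Noor has no further overlaps.
Elena starts before Yusuf ends → Yusuf and Elena overlap.
Rohan starts before Yusuf ends → Yusuf and Rohan overlap.
Rohan starts before Elena ends → Elena and Rohan overlap.

Elena & Rohan, Elena & Yusuf, Hannah & Marcus, Kenji & Mateo, Marcus & Noor, Rohan & Yusuf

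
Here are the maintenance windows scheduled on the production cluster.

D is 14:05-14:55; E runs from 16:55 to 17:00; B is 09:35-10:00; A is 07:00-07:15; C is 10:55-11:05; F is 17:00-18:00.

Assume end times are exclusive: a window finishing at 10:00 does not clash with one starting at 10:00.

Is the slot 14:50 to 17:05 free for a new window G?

No — it overlaps D, E, F

A: ends 07:15 at or before G starts 14:50 → clear.
B: ends 10:00 at or before G starts 14:50 → clear.
C: ends 11:05 at or before G starts 14:50 → clear.
D: starts 14:05 before G ends 17:05, and ends 14:55 after G starts 14:50 → overlap.
E: starts 16:55 before G ends 17:05, and ends 17:00 after G starts 14:50 → overlap.
F: starts 17:00 before G ends 17:05, and ends 18:00 after G starts 14:50 → overlap.
G overlaps D, E, F.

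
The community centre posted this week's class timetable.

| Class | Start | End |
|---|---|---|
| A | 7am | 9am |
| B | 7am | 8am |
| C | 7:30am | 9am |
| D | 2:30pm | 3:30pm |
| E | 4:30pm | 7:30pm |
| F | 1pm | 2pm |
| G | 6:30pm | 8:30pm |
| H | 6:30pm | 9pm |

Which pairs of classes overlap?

A & B, A & C, B & C, E & G, E & H, G & H

Sorted by start: A, B, C, F, D, E, G, H.
B starts before A ends → A and B overlap.
C starts before A ends → A and C overlap.
F starts after A ends, so A has no further overlaps.
C starts before B ends → B and C overlap.
F starts after B ends, so B has no further overlaps.
F starts after C ends, so C has no further overlaps.
D starts after F ends, so F has no further overlaps.
E starts after D ends, so D has no further overlaps.
G starts before E ends → E and G overlap.
H starts before E ends → E and H overlap.
H starts before G ends → G and H overlap.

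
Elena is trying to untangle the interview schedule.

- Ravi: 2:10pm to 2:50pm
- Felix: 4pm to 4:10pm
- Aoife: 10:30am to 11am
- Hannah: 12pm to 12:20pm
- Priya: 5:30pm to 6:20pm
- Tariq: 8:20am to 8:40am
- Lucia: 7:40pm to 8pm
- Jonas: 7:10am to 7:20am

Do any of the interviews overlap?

No

Two intervals overlap when each starts before the other ends.
Sorted by start: Jonas, Tariq, Aoife, Hannah, Ravi, Felix, Priya, Lucia.
Tariq starts after Jonas ends — done with Jonas.
Aoife starts after Tariq ends — done with Tariq.
Hannah starts after Aoife ends — done with Aoife.
Ravi starts after Hannah ends — done with Hannah.
Felix starts after Ravi ends — done with Ravi.
Priya starts after Felix ends — done with Felix.
Lucia starts after Priya ends.
Every pair is clear; the schedule has no overlaps.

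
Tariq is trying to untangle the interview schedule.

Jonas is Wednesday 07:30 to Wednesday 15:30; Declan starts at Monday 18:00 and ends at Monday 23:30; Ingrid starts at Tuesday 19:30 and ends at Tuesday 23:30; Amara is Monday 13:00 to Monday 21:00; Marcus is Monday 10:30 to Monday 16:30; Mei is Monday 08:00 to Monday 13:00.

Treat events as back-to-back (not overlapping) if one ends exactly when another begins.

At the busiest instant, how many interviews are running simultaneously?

Sort all start/end points and keep a running count:
Monday 08:00 start Mei → 1
Monday 10:30 start Marcus → 2
Monday 13:00 end Mei → 1
Monday 13:00 start Amara → 2
Monday 16:30 end Marcus → 1
Monday 18:00 start Declan → 2
Monday 21:00 end Amara → 1
Monday 23:30 end Declan → 0
Tuesday 19:30 start Ingrid → 1
Tuesday 23:30 end Ingrid → 0
Wednesday 07:30 start Jonas → 1
Wednesday 15:30 end Jonas → 0
Peak is 2, at Monday 10:30 (Marcus, Mei).

2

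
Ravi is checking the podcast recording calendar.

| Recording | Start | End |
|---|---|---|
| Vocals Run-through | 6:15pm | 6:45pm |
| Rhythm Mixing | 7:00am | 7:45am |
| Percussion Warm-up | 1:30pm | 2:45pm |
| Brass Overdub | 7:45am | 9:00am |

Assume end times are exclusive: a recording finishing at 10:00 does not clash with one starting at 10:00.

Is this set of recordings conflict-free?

Check each pair: they overlap iff neither finishes before the other starts.
Sorted by start: Rhythm Mixing, Brass Overdub, Percussion Warm-up, Vocals Run-through.
Brass Overdub starts exactly when Rhythm Mixing ends (back-to-back, no overlap) — done with Rhythm Mixing.
Percussion Warm-up starts after Brass Overdub ends — done with Brass Overdub.
Vocals Run-through starts after Percussion Warm-up ends.
Every pair is clear; the schedule has no overlaps.

Yes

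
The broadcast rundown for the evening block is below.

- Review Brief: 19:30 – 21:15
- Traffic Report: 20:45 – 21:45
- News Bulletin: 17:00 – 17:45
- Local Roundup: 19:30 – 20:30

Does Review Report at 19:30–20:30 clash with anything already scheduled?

News Bulletin: ends 17:45 at or before Review Report starts 19:30 → clear.
Local Roundup: starts 19:30 before Review Report ends 20:30, and ends 20:30 after Review Report starts 19:30 → overlap.
Review Brief: starts 19:30 before Review Report ends 20:30, and ends 21:15 after Review Report starts 19:30 → overlap.
Traffic Report: starts 20:45 at or after Review Report ends 20:30 → clear.
Review Report overlaps Local Roundup, Review Brief.

Yes — it overlaps Local Roundup, Review Brief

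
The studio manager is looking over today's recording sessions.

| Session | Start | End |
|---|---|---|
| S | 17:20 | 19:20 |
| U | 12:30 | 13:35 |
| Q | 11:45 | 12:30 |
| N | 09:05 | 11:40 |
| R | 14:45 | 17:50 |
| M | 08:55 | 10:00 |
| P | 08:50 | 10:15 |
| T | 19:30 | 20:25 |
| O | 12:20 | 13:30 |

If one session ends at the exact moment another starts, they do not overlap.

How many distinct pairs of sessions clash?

Sorted by start: P, M, N, Q, O, U, R, S, T.
M starts before P ends → P and M overlap.
N starts before P ends → P and N overlap.
Q starts after P ends; P is clear from here.
N starts before M ends → M and N overlap.
Q starts after M ends; M is clear from here.
Q starts after N ends; N is clear from here.
O starts before Q ends → Q and O overlap.
U starts exactly when Q ends (back-to-back, no overlap); Q is clear from here.
U starts before O ends → O and U overlap.
R starts after O ends; O is clear from here.
R starts after U ends; U is clear from here.
S starts before R ends → R and S overlap.
T starts after R ends.
T starts after S ends.
Overlapping pairs: M & N, M & P, N & P, O & Q, O & U, R & S — 6 in total.

6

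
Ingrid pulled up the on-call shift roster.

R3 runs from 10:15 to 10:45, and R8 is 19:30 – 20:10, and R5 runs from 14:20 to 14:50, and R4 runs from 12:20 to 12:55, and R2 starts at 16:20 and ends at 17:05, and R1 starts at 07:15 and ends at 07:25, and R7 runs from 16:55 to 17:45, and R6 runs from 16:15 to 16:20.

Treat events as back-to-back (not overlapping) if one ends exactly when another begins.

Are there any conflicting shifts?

Yes

Sorted by start: R1, R3, R4, R5, R6, R2, R7, R8.
R3 starts after R1 ends — done with R1.
R4 starts after R3 ends — done with R3.
R5 starts after R4 ends — done with R4.
R6 starts after R5 ends — done with R5.
R2 starts exactly when R6 ends (back-to-back, no overlap) — done with R6.
R7 starts before R2 ends → R2 and R7 overlap.
That's a conflict, so the schedule is not conflict-free.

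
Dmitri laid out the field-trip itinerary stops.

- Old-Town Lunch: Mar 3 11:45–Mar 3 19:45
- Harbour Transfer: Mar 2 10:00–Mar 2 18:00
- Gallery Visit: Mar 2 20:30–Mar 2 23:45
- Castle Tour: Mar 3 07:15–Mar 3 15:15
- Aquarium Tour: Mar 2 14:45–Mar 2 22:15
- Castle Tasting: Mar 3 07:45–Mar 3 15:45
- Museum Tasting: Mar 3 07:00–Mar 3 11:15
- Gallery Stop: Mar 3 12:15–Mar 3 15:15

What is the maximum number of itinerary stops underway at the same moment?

4

Walk through starts and ends in time order (an end at T is processed before a start at T):
Mar 2 10:00 start Harbour Transfer → 1
Mar 2 14:45 start Aquarium Tour → 2
Mar 2 18:00 end Harbour Transfer → 1
Mar 2 20:30 start Gallery Visit → 2
Mar 2 22:15 end Aquarium Tour → 1
Mar 2 23:45 end Gallery Visit → 0
Mar 3 07:00 start Museum Tasting → 1
Mar 3 07:15 start Castle Tour → 2
Mar 3 07:45 start Castle Tasting → 3
Mar 3 11:15 end Museum Tasting → 2
Mar 3 11:45 start Old-Town Lunch → 3
Mar 3 12:15 start Gallery Stop → 4
Mar 3 15:15 end Castle Tour → 3
Mar 3 15:15 end Gallery Stop → 2
Mar 3 15:45 end Castle Tasting → 1
Mar 3 19:45 end Old-Town Lunch → 0
Peak is 4, at Mar 3 12:15 (Castle Tasting, Castle Tour, Gallery Stop, Old-Town Lunch).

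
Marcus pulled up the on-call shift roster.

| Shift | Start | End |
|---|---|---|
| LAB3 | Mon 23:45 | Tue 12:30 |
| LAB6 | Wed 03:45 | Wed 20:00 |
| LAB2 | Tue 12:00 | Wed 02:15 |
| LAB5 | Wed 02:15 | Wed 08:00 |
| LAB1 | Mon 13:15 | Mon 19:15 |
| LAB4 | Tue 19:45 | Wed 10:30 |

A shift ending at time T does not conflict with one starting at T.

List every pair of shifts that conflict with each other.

Two intervals overlap when each starts before the other ends.
Sorted by start: LAB1, LAB3, LAB2, LAB4, LAB5, LAB6.
LAB3 starts after LAB1 ends; LAB1 is clear from here.
LAB2 starts before LAB3 ends → LAB3 and LAB2 overlap.
LAB4 starts after LAB3 ends; LAB3 is clear from here.
LAB4 starts before LAB2 ends → LAB2 and LAB4 overlap.
LAB5 starts exactly when LAB2 ends (back-to-back, no overlap); LAB2 is clear from here.
LAB5 starts before LAB4 ends → LAB4 and LAB5 overlap.
LAB6 starts before LAB4 ends → LAB4 and LAB6 overlap.
LAB6 starts before LAB5 ends → LAB5 and LAB6 overlap.

LAB2 & LAB3, LAB2 & LAB4, LAB4 & LAB5, LAB4 & LAB6, LAB5 & LAB6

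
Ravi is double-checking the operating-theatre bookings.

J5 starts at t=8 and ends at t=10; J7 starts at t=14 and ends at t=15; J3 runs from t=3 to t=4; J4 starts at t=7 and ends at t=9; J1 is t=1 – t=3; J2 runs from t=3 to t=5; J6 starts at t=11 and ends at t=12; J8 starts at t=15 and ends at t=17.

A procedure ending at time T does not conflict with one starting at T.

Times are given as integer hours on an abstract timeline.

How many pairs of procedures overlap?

2

Check each pair: they overlap iff neither finishes before the other starts.
Sorted by start: J1, J2, J3, J4, J5, J6, J7, J8.
J2 starts exactly when J1 ends (back-to-back, no overlap), so J1 has no further overlaps.
J3 starts before J2 ends → J2 and J3 overlap.
J4 starts after J2 ends, so J2 has no further overlaps.
J4 starts after J3 ends, so J3 has no further overlaps.
J5 starts before J4 ends → J4 and J5 overlap.
J6 starts after J4 ends, so J4 has no further overlaps.
J6 starts after J5 ends, so J5 has no further overlaps.
J7 starts after J6 ends, so J6 has no further overlaps.
J8 starts exactly when J7 ends (back-to-back, no overlap).
Overlapping pairs: J2 & J3, J4 & J5 — 2 in total.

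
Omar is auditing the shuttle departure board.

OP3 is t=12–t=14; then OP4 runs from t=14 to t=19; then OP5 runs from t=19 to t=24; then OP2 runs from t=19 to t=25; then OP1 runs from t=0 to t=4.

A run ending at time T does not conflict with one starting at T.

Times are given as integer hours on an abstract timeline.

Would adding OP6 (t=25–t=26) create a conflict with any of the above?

No — it doesn't clash with anything

OP1: ends t=4 at or before OP6 starts t=25 → clear.
OP3: ends t=14 at or before OP6 starts t=25 → clear.
OP4: ends t=19 at or before OP6 starts t=25 → clear.
OP2: ends t=25 at or before OP6 starts t=25 → clear.
OP5: ends t=24 at or before OP6 starts t=25 → clear.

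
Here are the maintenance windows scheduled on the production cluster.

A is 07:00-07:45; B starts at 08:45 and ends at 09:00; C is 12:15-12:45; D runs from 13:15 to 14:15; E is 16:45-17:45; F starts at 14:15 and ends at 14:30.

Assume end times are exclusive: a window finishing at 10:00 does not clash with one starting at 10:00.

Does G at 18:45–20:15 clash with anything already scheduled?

No — it doesn't clash with anything

A: ends 07:45 at or before G starts 18:45 → clear.
B: ends 09:00 at or before G starts 18:45 → clear.
C: ends 12:45 at or before G starts 18:45 → clear.
D: ends 14:15 at or before G starts 18:45 → clear.
F: ends 14:30 at or before G starts 18:45 → clear.
E: ends 17:45 at or before G starts 18:45 → clear.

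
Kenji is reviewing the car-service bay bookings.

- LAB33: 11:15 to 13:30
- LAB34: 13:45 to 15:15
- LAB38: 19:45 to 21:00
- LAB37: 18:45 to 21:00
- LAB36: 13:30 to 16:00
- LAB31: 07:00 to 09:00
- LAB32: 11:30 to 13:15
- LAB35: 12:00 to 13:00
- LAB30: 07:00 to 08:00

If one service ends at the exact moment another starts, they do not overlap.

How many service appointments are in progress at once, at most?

Sweep the timeline, counting +1 at each start and −1 at each end (ends before starts at a tie):
07:00 start LAB30 → 1
07:00 start LAB31 → 2
08:00 end LAB30 → 1
09:00 end LAB31 → 0
11:15 start LAB33 → 1
11:30 start LAB32 → 2
12:00 start LAB35 → 3
13:00 end LAB35 → 2
13:15 end LAB32 → 1
13:30 end LAB33 → 0
13:30 start LAB36 → 1
13:45 start LAB34 → 2
15:15 end LAB34 → 1
16:00 end LAB36 → 0
18:45 start LAB37 → 1
19:45 start LAB38 → 2
21:00 end LAB37 → 1
21:00 end LAB38 → 0
Peak is 3, at 12:00 (LAB32, LAB33, LAB35).

3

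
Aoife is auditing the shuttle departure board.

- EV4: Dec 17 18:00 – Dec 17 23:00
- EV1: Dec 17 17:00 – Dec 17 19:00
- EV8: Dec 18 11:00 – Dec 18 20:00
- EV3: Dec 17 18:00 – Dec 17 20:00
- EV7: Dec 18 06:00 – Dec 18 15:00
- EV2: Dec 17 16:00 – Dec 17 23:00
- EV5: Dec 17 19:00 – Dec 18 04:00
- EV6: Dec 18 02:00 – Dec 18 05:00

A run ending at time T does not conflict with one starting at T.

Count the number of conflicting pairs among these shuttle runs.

11

Two intervals overlap when each starts before the other ends.
Sorted by start: EV2, EV1, EV3, EV4, EV5, EV6, EV7, EV8.
EV1 starts before EV2 ends → EV2 and EV1 overlap.
EV3 starts before EV2 ends → EV2 and EV3 overlap.
EV4 starts before EV2 ends → EV2 and EV4 overlap.
EV5 starts before EV2 ends → EV2 and EV5 overlap.
EV6 starts after EV2 ends, so EV2 has no further overlaps.
EV3 starts before EV1 ends → EV1 and EV3 overlap.
EV4 starts before EV1 ends → EV1 and EV4 overlap.
EV5 starts exactly when EV1 ends (back-to-back, no overlap), so EV1 has no further overlaps.
EV4 starts before EV3 ends → EV3 and EV4 overlap.
EV5 starts before EV3 ends → EV3 and EV5 overlap.
EV6 starts after EV3 ends, so EV3 has no further overlaps.
EV5 starts before EV4 ends → EV4 and EV5 overlap.
EV6 starts after EV4 ends, so EV4 has no further overlaps.
EV6 starts before EV5 ends → EV5 and EV6 overlap.
EV7 starts after EV5 ends, so EV5 has no further overlaps.
EV7 starts after EV6 ends, so EV6 has no further overlaps.
EV8 starts before EV7 ends → EV7 and EV8 overlap.
Overlapping pairs: EV1 & EV2, EV1 & EV3, EV1 & EV4, EV2 & EV3, EV2 & EV4, EV2 & EV5, EV3 & EV4, EV3 & EV5, EV4 & EV5, EV5 & EV6, EV7 & EV8 — 11 in total.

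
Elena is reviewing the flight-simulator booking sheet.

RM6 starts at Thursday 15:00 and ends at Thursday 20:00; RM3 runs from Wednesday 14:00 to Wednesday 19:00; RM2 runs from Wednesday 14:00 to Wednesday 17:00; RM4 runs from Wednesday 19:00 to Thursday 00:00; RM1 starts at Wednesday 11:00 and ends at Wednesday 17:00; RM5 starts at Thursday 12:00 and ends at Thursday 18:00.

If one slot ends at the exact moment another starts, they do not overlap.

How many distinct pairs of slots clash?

4

Sorted by start: RM1, RM2, RM3, RM4, RM5, RM6.
RM2 starts before RM1 ends → RM1 and RM2 overlap.
RM3 starts before RM1 ends → RM1 and RM3 overlap.
RM4 starts after RM1 ends, so nothing later overlaps RM1 either.
RM3 starts before RM2 ends → RM2 and RM3 overlap.
RM4 starts after RM2 ends, so nothing later overlaps RM2 either.
RM4 starts exactly when RM3 ends (back-to-back, no overlap), so nothing later overlaps RM3 either.
RM5 starts after RM4 ends, so nothing later overlaps RM4 either.
RM6 starts before RM5 ends → RM5 and RM6 overlap.
Overlapping pairs: RM1 & RM2, RM1 & RM3, RM2 & RM3, RM5 & RM6 — 4 in total.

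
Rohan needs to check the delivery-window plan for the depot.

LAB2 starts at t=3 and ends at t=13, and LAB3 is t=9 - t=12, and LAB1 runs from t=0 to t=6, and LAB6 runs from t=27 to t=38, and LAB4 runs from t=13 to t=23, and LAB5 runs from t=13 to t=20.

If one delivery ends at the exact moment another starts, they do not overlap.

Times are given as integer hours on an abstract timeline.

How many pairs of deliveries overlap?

3

Check each pair: they overlap iff neither finishes before the other starts.
Sorted by start: LAB1, LAB2, LAB3, LAB4, LAB5, LAB6.
LAB2 starts before LAB1 ends → LAB1 and LAB2 overlap.
LAB3 starts after LAB1 ends, so LAB1 has no further overlaps.
LAB3 starts before LAB2 ends → LAB2 and LAB3 overlap.
LAB4 starts exactly when LAB2 ends (back-to-back, no overlap), so LAB2 has no further overlaps.
LAB4 starts after LAB3 ends, so LAB3 has no further overlaps.
LAB5 starts before LAB4 ends → LAB4 and LAB5 overlap.
LAB6 starts after LAB4 ends.
LAB6 starts after LAB5 ends.
Overlapping pairs: LAB1 & LAB2, LAB2 & LAB3, LAB4 & LAB5 — 3 in total.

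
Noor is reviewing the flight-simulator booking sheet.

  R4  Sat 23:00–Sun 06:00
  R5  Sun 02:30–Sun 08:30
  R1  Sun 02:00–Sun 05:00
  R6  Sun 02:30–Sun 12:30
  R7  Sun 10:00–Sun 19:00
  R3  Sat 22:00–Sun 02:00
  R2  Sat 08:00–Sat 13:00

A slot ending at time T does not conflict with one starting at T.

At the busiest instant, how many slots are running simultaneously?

Walk through starts and ends in time order (an end at T is processed before a start at T):
Sat 08:00 start R2 → 1
Sat 13:00 end R2 → 0
Sat 22:00 start R3 → 1
Sat 23:00 start R4 → 2
Sun 02:00 end R3 → 1
Sun 02:00 start R1 → 2
Sun 02:30 start R5 → 3
Sun 02:30 start R6 → 4
Sun 05:00 end R1 → 3
Sun 06:00 end R4 → 2
Sun 08:30 end R5 → 1
Sun 10:00 start R7 → 2
Sun 12:30 end R6 → 1
Sun 19:00 end R7 → 0
Peak is 4, at Sun 02:30 (R1, R4, R5, R6).

4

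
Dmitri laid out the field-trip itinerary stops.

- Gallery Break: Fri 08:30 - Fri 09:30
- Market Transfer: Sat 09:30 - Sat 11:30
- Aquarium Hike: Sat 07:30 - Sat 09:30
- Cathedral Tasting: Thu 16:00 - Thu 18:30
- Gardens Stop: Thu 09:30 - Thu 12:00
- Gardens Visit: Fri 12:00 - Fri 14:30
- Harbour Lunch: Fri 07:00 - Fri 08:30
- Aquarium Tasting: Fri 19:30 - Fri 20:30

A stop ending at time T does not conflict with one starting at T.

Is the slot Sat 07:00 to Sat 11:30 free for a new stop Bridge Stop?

Gardens Stop: ends Thu 12:00 at or before Bridge Stop starts Sat 07:00 → clear.
Cathedral Tasting: ends Thu 18:30 at or before Bridge Stop starts Sat 07:00 → clear.
Harbour Lunch: ends Fri 08:30 at or before Bridge Stop starts Sat 07:00 → clear.
Gallery Break: ends Fri 09:30 at or before Bridge Stop starts Sat 07:00 → clear.
Gardens Visit: ends Fri 14:30 at or before Bridge Stop starts Sat 07:00 → clear.
Aquarium Tasting: ends Fri 20:30 at or before Bridge Stop starts Sat 07:00 → clear.
Aquarium Hike: starts Sat 07:30 before Bridge Stop ends Sat 11:30, and ends Sat 09:30 after Bridge Stop starts Sat 07:00 → overlap.
Market Transfer: starts Sat 09:30 before Bridge Stop ends Sat 11:30, and ends Sat 11:30 after Bridge Stop starts Sat 07:00 → overlap.
Bridge Stop overlaps Aquarium Hike, Market Transfer.

No — it overlaps Aquarium Hike, Market Transfer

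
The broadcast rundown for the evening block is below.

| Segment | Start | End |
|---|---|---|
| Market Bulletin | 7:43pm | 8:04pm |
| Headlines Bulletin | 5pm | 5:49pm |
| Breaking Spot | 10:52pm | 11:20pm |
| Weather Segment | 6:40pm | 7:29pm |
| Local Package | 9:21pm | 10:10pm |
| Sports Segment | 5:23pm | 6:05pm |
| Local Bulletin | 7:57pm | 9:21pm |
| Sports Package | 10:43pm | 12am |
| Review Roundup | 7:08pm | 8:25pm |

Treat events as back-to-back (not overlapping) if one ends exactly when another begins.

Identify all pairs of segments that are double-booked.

Sorted by start: Headlines Bulletin, Sports Segment, Weather Segment, Review Roundup, Market Bulletin, Local Bulletin, Local Package, Sports Package, Breaking Spot.
Sports Segment starts before Headlines Bulletin ends → Headlines Bulletin and Sports Segment overlap.
Weather Segment starts after Headlines Bulletin ends, so nothing later overlaps Headlines Bulletin either.
Weather Segment starts after Sports Segment ends, so nothing later overlaps Sports Segment either.
Review Roundup starts before Weather Segment ends → Weather Segment and Review Roundup overlap.
Market Bulletin starts after Weather Segment ends, so nothing later overlaps Weather Segment either.
Market Bulletin starts before Review Roundup ends → Review Roundup and Market Bulletin overlap.
Local Bulletin starts before Review Roundup ends → Review Roundup and Local Bulletin overlap.
Local Package starts after Review Roundup ends, so nothing later overlaps Review Roundup either.
Local Bulletin starts before Market Bulletin ends → Market Bulletin and Local Bulletin overlap.
Local Package starts after Market Bulletin ends, so nothing later overlaps Market Bulletin either.
Local Package starts exactly when Local Bulletin ends (back-to-back, no overlap), so nothing later overlaps Local Bulletin either.
Sports Package starts after Local Package ends, so nothing later overlaps Local Package either.
Breaking Spot starts before Sports Package ends → Sports Package and Breaking Spot overlap.

Breaking Spot & Sports Package, Headlines Bulletin & Sports Segment, Local Bulletin & Market Bulletin, Local Bulletin & Review Roundup, Market Bulletin & Review Roundup, Review Roundup & Weather Segment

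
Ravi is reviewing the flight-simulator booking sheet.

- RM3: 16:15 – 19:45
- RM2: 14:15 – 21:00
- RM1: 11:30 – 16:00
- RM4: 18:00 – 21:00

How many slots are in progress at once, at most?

3

Walk through starts and ends in time order (an end at T is processed before a start at T):
11:30 start RM1 → 1
14:15 start RM2 → 2
16:00 end RM1 → 1
16:15 start RM3 → 2
18:00 start RM4 → 3
19:45 end RM3 → 2
21:00 end RM2 → 1
21:00 end RM4 → 0
Peak is 3, at 18:00 (RM2, RM3, RM4).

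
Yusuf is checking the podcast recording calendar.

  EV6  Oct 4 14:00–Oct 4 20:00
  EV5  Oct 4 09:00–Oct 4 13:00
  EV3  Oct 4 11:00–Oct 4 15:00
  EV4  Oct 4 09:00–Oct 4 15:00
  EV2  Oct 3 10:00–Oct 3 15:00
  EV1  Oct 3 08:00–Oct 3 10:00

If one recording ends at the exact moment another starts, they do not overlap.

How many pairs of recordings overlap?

Two intervals overlap when each starts before the other ends.
Sorted by start: EV1, EV2, EV4, EV5, EV3, EV6.
EV2 starts exactly when EV1 ends (back-to-back, no overlap), so nothing later overlaps EV1 either.
EV4 starts after EV2 ends, so nothing later overlaps EV2 either.
EV5 starts before EV4 ends → EV4 and EV5 overlap.
EV3 starts before EV4 ends → EV4 and EV3 overlap.
EV6 starts before EV4 ends → EV4 and EV6 overlap.
EV3 starts before EV5 ends → EV5 and EV3 overlap.
EV6 starts after EV5 ends.
EV6 starts before EV3 ends → EV3 and EV6 overlap.
Overlapping pairs: EV3 & EV4, EV3 & EV5, EV3 & EV6, EV4 & EV5, EV4 & EV6 — 5 in total.

5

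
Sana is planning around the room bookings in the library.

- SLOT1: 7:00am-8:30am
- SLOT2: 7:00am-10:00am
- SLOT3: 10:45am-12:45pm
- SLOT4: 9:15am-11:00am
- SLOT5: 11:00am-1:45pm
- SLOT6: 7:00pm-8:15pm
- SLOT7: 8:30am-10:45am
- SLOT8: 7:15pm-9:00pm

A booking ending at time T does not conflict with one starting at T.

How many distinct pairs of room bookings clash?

Sorted by start: SLOT1, SLOT2, SLOT7, SLOT4, SLOT3, SLOT5, SLOT6, SLOT8.
SLOT2 starts before SLOT1 ends → SLOT1 and SLOT2 overlap.
SLOT7 starts exactly when SLOT1 ends (back-to-back, no overlap), so SLOT1 has no further overlaps.
SLOT7 starts before SLOT2 ends → SLOT2 and SLOT7 overlap.
SLOT4 starts before SLOT2 ends → SLOT2 and SLOT4 overlap.
SLOT3 starts after SLOT2 ends, so SLOT2 has no further overlaps.
SLOT4 starts before SLOT7 ends → SLOT7 and SLOT4 overlap.
SLOT3 starts exactly when SLOT7 ends (back-to-back, no overlap), so SLOT7 has no further overlaps.
SLOT3 starts before SLOT4 ends → SLOT4 and SLOT3 overlap.
SLOT5 starts exactly when SLOT4 ends (back-to-back, no overlap), so SLOT4 has no further overlaps.
SLOT5 starts before SLOT3 ends → SLOT3 and SLOT5 overlap.
SLOT6 starts after SLOT3 ends, so SLOT3 has no further overlaps.
SLOT6 starts after SLOT5 ends, so SLOT5 has no further overlaps.
SLOT8 starts before SLOT6 ends → SLOT6 and SLOT8 overlap.
Overlapping pairs: SLOT1 & SLOT2, SLOT2 & SLOT4, SLOT2 & SLOT7, SLOT3 & SLOT4, SLOT3 & SLOT5, SLOT4 & SLOT7, SLOT6 & SLOT8 — 7 in total.

7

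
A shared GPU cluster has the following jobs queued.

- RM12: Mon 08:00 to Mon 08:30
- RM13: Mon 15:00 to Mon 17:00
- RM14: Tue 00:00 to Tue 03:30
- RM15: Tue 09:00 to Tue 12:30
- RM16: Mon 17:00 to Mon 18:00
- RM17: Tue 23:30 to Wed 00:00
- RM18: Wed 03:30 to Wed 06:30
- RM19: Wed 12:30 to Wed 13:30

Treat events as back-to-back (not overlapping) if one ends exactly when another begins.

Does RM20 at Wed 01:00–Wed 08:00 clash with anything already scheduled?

RM12: ends Mon 08:30 at or before RM20 starts Wed 01:00 → clear.
RM13: ends Mon 17:00 at or before RM20 starts Wed 01:00 → clear.
RM16: ends Mon 18:00 at or before RM20 starts Wed 01:00 → clear.
RM14: ends Tue 03:30 at or before RM20 starts Wed 01:00 → clear.
RM15: ends Tue 12:30 at or before RM20 starts Wed 01:00 → clear.
RM17: ends Wed 00:00 at or before RM20 starts Wed 01:00 → clear.
RM18: starts Wed 03:30 before RM20 ends Wed 08:00, and ends Wed 06:30 after RM20 starts Wed 01:00 → overlap.
RM19: starts Wed 12:30 at or after RM20 ends Wed 08:00 → clear.
RM20 overlaps RM18.

Yes — it overlaps RM18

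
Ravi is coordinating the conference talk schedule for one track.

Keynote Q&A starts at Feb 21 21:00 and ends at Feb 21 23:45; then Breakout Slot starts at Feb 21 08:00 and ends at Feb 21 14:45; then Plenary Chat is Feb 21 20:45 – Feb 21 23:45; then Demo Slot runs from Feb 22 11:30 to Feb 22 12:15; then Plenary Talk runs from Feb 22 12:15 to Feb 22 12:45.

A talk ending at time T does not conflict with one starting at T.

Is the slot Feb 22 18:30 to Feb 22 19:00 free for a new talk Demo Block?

Yes — the slot is free

Breakout Slot: ends Feb 21 14:45 at or before Demo Block starts Feb 22 18:30 → clear.
Plenary Chat: ends Feb 21 23:45 at or before Demo Block starts Feb 22 18:30 → clear.
Keynote Q&A: ends Feb 21 23:45 at or before Demo Block starts Feb 22 18:30 → clear.
Demo Slot: ends Feb 22 12:15 at or before Demo Block starts Feb 22 18:30 → clear.
Plenary Talk: ends Feb 22 12:45 at or before Demo Block starts Feb 22 18:30 → clear.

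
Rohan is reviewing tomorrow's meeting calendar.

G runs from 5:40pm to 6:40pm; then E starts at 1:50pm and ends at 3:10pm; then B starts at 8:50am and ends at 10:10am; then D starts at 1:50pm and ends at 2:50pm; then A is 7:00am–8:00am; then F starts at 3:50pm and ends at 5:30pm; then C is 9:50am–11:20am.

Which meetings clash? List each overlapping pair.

B & C, D & E

Check each pair: they overlap iff neither finishes before the other starts.
Sorted by start: A, B, C, D, E, F, G.
B starts after A ends; A is clear from here.
C starts before B ends → B and C overlap.
D starts after B ends; B is clear from here.
D starts after C ends; C is clear from here.
E starts before D ends → D and E overlap.
F starts after D ends; D is clear from here.
F starts after E ends; E is clear from here.
G starts after F ends.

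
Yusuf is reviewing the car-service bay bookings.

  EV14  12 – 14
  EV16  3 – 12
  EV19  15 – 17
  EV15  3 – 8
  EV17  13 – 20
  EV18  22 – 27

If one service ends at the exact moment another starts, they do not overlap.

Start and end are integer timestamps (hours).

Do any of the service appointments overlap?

Sorted by start: EV15, EV16, EV14, EV17, EV19, EV18.
EV16 starts before EV15 ends → EV15 and EV16 overlap.
That's a conflict, so the schedule is not conflict-free.

Yes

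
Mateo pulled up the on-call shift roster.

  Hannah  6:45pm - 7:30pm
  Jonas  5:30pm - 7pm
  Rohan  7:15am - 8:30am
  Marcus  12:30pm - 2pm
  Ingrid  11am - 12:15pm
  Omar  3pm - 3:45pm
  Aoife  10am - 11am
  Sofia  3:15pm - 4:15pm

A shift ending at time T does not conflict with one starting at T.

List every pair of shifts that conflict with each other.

Hannah & Jonas, Omar & Sofia

Two intervals overlap when each starts before the other ends.
Sorted by start: Rohan, Aoife, Ingrid, Marcus, Omar, Sofia, Jonas, Hannah.
Aoife starts after Rohan ends; Rohan is clear from here.
Ingrid starts exactly when Aoife ends (back-to-back, no overlap); Aoife is clear from here.
Marcus starts after Ingrid ends; Ingrid is clear from here.
Omar starts after Marcus ends; Marcus is clear from here.
Sofia starts before Omar ends → Omar and Sofia overlap.
Jonas starts after Omar ends; Omar is clear from here.
Jonas starts after Sofia ends; Sofia is clear from here.
Hannah starts before Jonas ends → Jonas and Hannah overlap.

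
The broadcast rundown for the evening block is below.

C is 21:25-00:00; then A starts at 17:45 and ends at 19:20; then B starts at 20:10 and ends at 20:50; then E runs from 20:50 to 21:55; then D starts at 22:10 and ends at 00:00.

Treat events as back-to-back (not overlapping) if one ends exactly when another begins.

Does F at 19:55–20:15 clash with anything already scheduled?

Yes — it overlaps B

A: ends 19:20 at or before F starts 19:55 → clear.
B: starts 20:10 before F ends 20:15, and ends 20:50 after F starts 19:55 → overlap.
E: starts 20:50 at or after F ends 20:15 → clear.
C: starts 21:25 at or after F ends 20:15 → clear.
D: starts 22:10 at or after F ends 20:15 → clear.
F overlaps B.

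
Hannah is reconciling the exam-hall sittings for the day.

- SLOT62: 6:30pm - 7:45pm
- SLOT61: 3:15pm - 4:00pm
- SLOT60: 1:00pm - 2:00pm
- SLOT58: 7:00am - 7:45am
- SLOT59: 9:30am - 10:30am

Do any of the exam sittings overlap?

Two intervals overlap when each starts before the other ends.
Sorted by start: SLOT58, SLOT59, SLOT60, SLOT61, SLOT62.
SLOT59 starts after SLOT58 ends — done with SLOT58.
SLOT60 starts after SLOT59 ends — done with SLOT59.
SLOT61 starts after SLOT60 ends — done with SLOT60.
SLOT62 starts after SLOT61 ends.
Every pair is clear; the schedule has no overlaps.

No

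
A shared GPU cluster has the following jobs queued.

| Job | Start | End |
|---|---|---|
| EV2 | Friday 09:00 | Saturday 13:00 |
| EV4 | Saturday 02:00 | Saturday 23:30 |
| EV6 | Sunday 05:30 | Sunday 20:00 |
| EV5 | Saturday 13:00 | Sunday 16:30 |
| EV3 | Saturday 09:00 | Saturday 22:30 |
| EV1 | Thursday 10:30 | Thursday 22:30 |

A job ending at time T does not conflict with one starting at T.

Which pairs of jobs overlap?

EV2 & EV3, EV2 & EV4, EV3 & EV4, EV3 & EV5, EV4 & EV5, EV5 & EV6

Check each pair: they overlap iff neither finishes before the other starts.
Sorted by start: EV1, EV2, EV4, EV3, EV5, EV6.
EV2 starts after EV1 ends, so EV1 has no further overlaps.
EV4 starts before EV2 ends → EV2 and EV4 overlap.
EV3 starts before EV2 ends → EV2 and EV3 overlap.
EV5 starts exactly when EV2 ends (back-to-back, no overlap), so EV2 has no further overlaps.
EV3 starts before EV4 ends → EV4 and EV3 overlap.
EV5 starts before EV4 ends → EV4 and EV5 overlap.
EV6 starts after EV4 ends.
EV5 starts before EV3 ends → EV3 and EV5 overlap.
EV6 starts after EV3 ends.
EV6 starts before EV5 ends → EV5 and EV6 overlap.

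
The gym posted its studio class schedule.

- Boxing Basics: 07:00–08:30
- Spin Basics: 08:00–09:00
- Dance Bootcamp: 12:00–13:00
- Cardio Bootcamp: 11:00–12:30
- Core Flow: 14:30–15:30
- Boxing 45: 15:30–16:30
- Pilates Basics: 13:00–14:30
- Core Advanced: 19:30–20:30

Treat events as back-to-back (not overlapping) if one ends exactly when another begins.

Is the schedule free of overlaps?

Sorted by start: Boxing Basics, Spin Basics, Cardio Bootcamp, Dance Bootcamp, Pilates Basics, Core Flow, Boxing 45, Core Advanced.
Spin Basics starts before Boxing Basics ends → Boxing Basics and Spin Basics overlap.
That's a conflict, so the schedule is not conflict-free.

No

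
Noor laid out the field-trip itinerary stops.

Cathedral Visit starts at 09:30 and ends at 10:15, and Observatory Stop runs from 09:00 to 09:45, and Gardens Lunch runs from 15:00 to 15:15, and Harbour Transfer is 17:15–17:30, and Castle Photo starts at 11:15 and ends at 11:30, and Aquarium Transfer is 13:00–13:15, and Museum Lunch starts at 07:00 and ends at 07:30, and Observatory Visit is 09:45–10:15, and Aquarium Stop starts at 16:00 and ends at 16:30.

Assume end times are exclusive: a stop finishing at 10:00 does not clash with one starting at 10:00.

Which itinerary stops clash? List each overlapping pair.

Cathedral Visit & Observatory Stop, Cathedral Visit & Observatory Visit

Two intervals overlap when each starts before the other ends.
Sorted by start: Museum Lunch, Observatory Stop, Cathedral Visit, Observatory Visit, Castle Photo, Aquarium Transfer, Gardens Lunch, Aquarium Stop, Harbour Transfer.
Observatory Stop starts after Museum Lunch ends — done with Museum Lunch.
Cathedral Visit starts before Observatory Stop ends → Observatory Stop and Cathedral Visit overlap.
Observatory Visit starts exactly when Observatory Stop ends (back-to-back, no overlap) — done with Observatory Stop.
Observatory Visit starts before Cathedral Visit ends → Cathedral Visit and Observatory Visit overlap.
Castle Photo starts after Cathedral Visit ends — done with Cathedral Visit.
Castle Photo starts after Observatory Visit ends — done with Observatory Visit.
Aquarium Transfer starts after Castle Photo ends — done with Castle Photo.
Gardens Lunch starts after Aquarium Transfer ends — done with Aquarium Transfer.
Aquarium Stop starts after Gardens Lunch ends — done with Gardens Lunch.
Harbour Transfer starts after Aquarium Stop ends.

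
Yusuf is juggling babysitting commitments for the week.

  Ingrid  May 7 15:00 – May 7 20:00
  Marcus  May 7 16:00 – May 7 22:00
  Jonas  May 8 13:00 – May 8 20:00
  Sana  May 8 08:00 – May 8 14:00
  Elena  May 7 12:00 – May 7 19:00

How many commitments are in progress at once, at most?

3

Sort all start/end points and keep a running count:
May 7 12:00 start Elena → 1
May 7 15:00 start Ingrid → 2
May 7 16:00 start Marcus → 3
May 7 19:00 end Elena → 2
May 7 20:00 end Ingrid → 1
May 7 22:00 end Marcus → 0
May 8 08:00 start Sana → 1
May 8 13:00 start Jonas → 2
May 8 14:00 end Sana → 1
May 8 20:00 end Jonas → 0
Peak is 3, at May 7 16:00 (Elena, Ingrid, Marcus).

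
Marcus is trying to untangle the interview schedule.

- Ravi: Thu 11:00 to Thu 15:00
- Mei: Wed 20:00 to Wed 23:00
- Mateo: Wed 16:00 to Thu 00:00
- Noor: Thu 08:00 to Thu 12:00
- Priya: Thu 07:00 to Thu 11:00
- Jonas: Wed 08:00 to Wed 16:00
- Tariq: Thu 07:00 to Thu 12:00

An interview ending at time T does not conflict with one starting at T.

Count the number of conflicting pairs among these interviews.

6

Sorted by start: Jonas, Mateo, Mei, Tariq, Priya, Noor, Ravi.
Mateo starts exactly when Jonas ends (back-to-back, no overlap), so Jonas has no further overlaps.
Mei starts before Mateo ends → Mateo and Mei overlap.
Tariq starts after Mateo ends, so Mateo has no further overlaps.
Tariq starts after Mei ends, so Mei has no further overlaps.
Priya starts before Tariq ends → Tariq and Priya overlap.
Noor starts before Tariq ends → Tariq and Noor overlap.
Ravi starts before Tariq ends → Tariq and Ravi overlap.
Noor starts before Priya ends → Priya and Noor overlap.
Ravi starts exactly when Priya ends (back-to-back, no overlap).
Ravi starts before Noor ends → Noor and Ravi overlap.
Overlapping pairs: Mateo & Mei, Noor & Priya, Noor & Ravi, Noor & Tariq, Priya & Tariq, Ravi & Tariq — 6 in total.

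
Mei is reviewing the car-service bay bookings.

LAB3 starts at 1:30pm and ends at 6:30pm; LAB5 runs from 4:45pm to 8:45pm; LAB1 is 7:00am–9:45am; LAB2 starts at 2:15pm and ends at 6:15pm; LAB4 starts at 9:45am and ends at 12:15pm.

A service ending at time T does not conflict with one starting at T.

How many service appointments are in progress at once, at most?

3

Sort all start/end points and keep a running count:
7:00am start LAB1 → 1
9:45am end LAB1 → 0
9:45am start LAB4 → 1
12:15pm end LAB4 → 0
1:30pm start LAB3 → 1
2:15pm start LAB2 → 2
4:45pm start LAB5 → 3
6:15pm end LAB2 → 2
6:30pm end LAB3 → 1
8:45pm end LAB5 → 0
Peak is 3, at 4:45pm (LAB2, LAB3, LAB5).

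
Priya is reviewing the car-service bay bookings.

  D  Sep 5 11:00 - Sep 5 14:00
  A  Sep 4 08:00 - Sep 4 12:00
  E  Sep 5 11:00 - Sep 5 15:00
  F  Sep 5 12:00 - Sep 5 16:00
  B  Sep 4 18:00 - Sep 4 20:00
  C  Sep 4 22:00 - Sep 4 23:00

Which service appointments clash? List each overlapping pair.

Sorted by start: A, B, C, D, E, F.
B starts after A ends — done with A.
C starts after B ends — done with B.
D starts after C ends — done with C.
E starts before D ends → D and E overlap.
F starts before D ends → D and F overlap.
F starts before E ends → E and F overlap.

D & E, D & F, E & F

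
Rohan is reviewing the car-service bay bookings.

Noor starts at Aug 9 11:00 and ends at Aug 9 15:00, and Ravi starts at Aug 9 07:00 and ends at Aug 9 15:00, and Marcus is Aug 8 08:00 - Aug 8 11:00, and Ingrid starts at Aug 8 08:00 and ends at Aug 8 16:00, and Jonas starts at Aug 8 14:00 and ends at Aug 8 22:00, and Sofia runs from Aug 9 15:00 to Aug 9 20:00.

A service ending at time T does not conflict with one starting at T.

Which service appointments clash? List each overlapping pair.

Sorted by start: Marcus, Ingrid, Jonas, Ravi, Noor, Sofia.
Ingrid starts before Marcus ends → Marcus and Ingrid overlap.
Jonas starts after Marcus ends; Marcus is clear from here.
Jonas starts before Ingrid ends → Ingrid and Jonas overlap.
Ravi starts after Ingrid ends; Ingrid is clear from here.
Ravi starts after Jonas ends; Jonas is clear from here.
Noor starts before Ravi ends → Ravi and Noor overlap.
Sofia starts exactly when Ravi ends (back-to-back, no overlap).
Sofia starts exactly when Noor ends (back-to-back, no overlap).

Ingrid & Jonas, Ingrid & Marcus, Noor & Ravi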